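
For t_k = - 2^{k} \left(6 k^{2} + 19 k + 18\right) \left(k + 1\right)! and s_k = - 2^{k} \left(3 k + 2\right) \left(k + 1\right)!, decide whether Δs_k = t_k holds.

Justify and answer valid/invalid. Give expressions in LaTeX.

Valid: the claim telescopes to t_k.

s_(k+1) = -2**(k + 1)*(3*k + 5)*factorial(k + 2)
s_(k+1) − s_k = -2**k*(6*k**2 + 19*k + 18)*factorial(k + 1)
(s_(k+1) − s_k) − t_k = 0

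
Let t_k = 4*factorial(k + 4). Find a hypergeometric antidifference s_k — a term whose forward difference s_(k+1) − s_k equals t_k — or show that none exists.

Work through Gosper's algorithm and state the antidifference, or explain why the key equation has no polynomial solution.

t_(k+1)/t_k = k + 5.
A = k + 5, B = 1, C = 1.
Solve (k + 5)·f(k+1) − (1)·f(k) = 1.
deg f ≤ -1 (via 1,0,0).
Bound -1 < 0, so the key equation has no polynomial solution.

no hypergeometric antidifference exists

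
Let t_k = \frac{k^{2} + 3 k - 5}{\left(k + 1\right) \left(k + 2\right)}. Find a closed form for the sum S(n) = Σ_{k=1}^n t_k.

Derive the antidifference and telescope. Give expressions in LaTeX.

The ratio is (k + 1)*(3*k + (k + 1)**2 - 2)/((k + 3)*(k**2 + 3*k - 5)).
Gosper form: A/B · C(k+1)/C(k) with A=k + 1, B=k + 3, C=k**2 + 3*k - 5.
Need (k + 1)·f(k+1) − (k + 2)·f(k) = k**2 + 3*k - 5.
Bound: deg f ≤ 2.
A polynomial solution: f(k) = k*(k - 6).
Get s_k = R·t_k = k*(k - 6)/(k + 1) with R(k) = B(k−1)f(k)/C(k) = k*(k - 6)*(k + 2)/(k**2 + 3*k - 5).
Verify: (k**2 + 3*k - 5)/(k**2 + 3*k + 2) matches t_k.
Telescope: S(n) = s_(n+1) − s_(1) = (n**2 - 4*n - 5)/(n + 2) − (-5/2) = n*(2*n - 3)/(2*(n + 2)).

S(n) = \frac{n \left(2 n - 3\right)}{2 \left(n + 2\right)}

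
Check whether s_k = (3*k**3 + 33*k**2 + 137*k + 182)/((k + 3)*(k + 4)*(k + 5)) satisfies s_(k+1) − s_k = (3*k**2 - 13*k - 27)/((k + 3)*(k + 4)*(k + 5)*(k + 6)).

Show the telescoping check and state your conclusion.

s_(k+1) = (137*k + 3*(k + 1)**3 + 33*(k + 1)**2 + 319)/((k + 4)*(k + 5)*(k + 6))
s_(k+1) − s_k = (3*k**2 - 13*k - 27)/(k**4 + 18*k**3 + 119*k**2 + 342*k + 360)
(s_(k+1) − s_k) − t_k = 0

valid (s_(k+1) − s_k reduces to t_k)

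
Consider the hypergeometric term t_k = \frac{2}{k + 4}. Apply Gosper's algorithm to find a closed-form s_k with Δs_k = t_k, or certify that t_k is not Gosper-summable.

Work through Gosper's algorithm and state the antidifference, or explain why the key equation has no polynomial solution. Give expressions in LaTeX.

r(k) = (k + 4)/(k + 5) after simplifying.
Normal form (A,B,C) = (k + 4, k + 5, 1).
Need (k + 4)·f(k+1) − (k + 4)·f(k) = 1.
deg f ≤ 0 (via 1,1,0).
f = c0 ⇒ A·f(k+1) − B(k−1)·f(k) − C = -1. The system {-1 = 0} is inconsistent; no antidifference.

not Gosper-summable; s_k does not exist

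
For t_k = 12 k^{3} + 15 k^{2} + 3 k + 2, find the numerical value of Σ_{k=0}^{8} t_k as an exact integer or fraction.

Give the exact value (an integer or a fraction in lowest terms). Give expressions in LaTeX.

r(k) = (12*k**3 + 51*k**2 + 69*k + 32)/(12*k**3 + 15*k**2 + 3*k + 2) after simplifying.
Gosper form: A/B · C(k+1)/C(k) with A=1, B=1, C=k**3 + 5*k**2/4 + k/4 + 1/6.
Need (1)·f(k+1) − (1)·f(k) = k**3 + 5*k**2/4 + k/4 + 1/6.
From deg A=0, deg B=0, deg C=3: d=4.
Coefficient equations give f(k) = k*(3*k**3 - k**2 - 3*k + 3)/12.
R(k) = B(k−1)·f(k)/C(k) = k*(3*k**3 - k**2 - 3*k + 3)/(12*k**3 + 15*k**2 + 3*k + 2); s_k = R·t_k = k*(3*k**3 - k**2 - 3*k + 3).
s_(k+1) − s_k = 12*k**3 + 15*k**2 + 3*k + 2 = t_k.
Sum = s_(9) − s_(0); s_(9) = 18738, s_(0) = 0 ⇒ 18738.

Σ = 18738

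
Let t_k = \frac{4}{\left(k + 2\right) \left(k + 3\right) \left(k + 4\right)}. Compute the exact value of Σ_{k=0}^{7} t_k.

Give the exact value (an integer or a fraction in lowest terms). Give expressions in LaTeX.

t_(k+1)/t_k = (k + 2)/(k + 5).
So A=k + 2 and B=k + 5, with C=1.
Set up (k + 2)·f(k+1) − (k + 4)·f(k) − (1) = 0.
deg f ≤ 2 (via 1,1,0).
Match coefficients ⇒ f(k) = k*(k + 5)/12.
R(k) = B(k−1)·f(k)/C(k) = k*(k + 4)*(k + 5)/12; s_k = R·t_k = k*(k + 5)/(3*(k + 2)*(k + 3)).
Check: Δs_k = 4/(k**3 + 9*k**2 + 26*k + 24). ✓
Telescoping: Σ = s_(8) − s_(0) = 52/165 − (0) = 52/165.

Σ = 52/165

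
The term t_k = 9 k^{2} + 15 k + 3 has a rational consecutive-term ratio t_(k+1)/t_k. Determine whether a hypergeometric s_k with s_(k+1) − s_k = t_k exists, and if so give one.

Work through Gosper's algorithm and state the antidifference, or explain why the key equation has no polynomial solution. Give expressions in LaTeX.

r(k) = (3*k**2 + 11*k + 9)/(3*k**2 + 5*k + 1) after simplifying.
So A=1 and B=1, with C=k**2 + 5*k/3 + 1/3.
Set up (1)·f(k+1) − (1)·f(k) − (k**2 + 5*k/3 + 1/3) = 0.
Bound: deg f ≤ 3.
Coefficient equations give f(k) = k*(k**2 + k - 1)/3.
Get s_k = R·t_k = 3*k*(k**2 + k - 1) with R(k) = B(k−1)f(k)/C(k) = k*(k**2 + k - 1)/(3*k**2 + 5*k + 1).
Verify: 9*k**2 + 15*k + 3 matches t_k.

s_k = 3 k \left(k^{2} + k - 1\right)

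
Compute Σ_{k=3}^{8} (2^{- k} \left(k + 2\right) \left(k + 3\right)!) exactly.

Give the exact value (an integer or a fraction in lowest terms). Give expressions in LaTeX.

Compute t_(k+1)/t_k: get (k + 3)*(k + 4)/(2*(k + 2)).
Gosper form: A/B · C(k+1)/C(k) with A=k/2 + 2, B=1, C=k + 2.
Need (k/2 + 2)·f(k+1) − (1)·f(k) = k + 2.
deg f ≤ 0 (via 1,0,1).
A polynomial solution: f(k) = 2.
Certificate R = B(k−1)f/C = 2/(k + 2) gives s_k = 2**(1 - k)*factorial(k + 3).
Check: Δs_k = (k + 2)*factorial(k + 3)/2**k. ✓
Sum = s_(9) − s_(3); s_(9) = 1871100, s_(3) = 180 ⇒ 1870920.

Σ = 1870920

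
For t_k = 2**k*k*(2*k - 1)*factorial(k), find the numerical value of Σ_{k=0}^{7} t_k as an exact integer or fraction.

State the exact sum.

Σ = 61931522

Ratio r(k) = (k + 1)**2*(4*k + 2)/(k*(2*k - 1)).
Gosper form: A/B · C(k+1)/C(k) with A=2*k + 2, B=1, C=k**2 - k/2.
Solve (2*k + 2)·f(k+1) − (1)·f(k) = k**2 - k/2.
Degrees (1,0,2) ⇒ d ≤ 1.
A polynomial solution: f(k) = (k - 2)/2.
Get s_k = R·t_k = 2**k*(k - 2)*factorial(k) with R(k) = B(k−1)f(k)/C(k) = (k - 2)/(k*(2*k - 1)).
Verify: 2**k*k*(2*k - 1)*factorial(k) matches t_k.
Sum = s_(8) − s_(0); s_(8) = 61931520, s_(0) = -2 ⇒ 61931522.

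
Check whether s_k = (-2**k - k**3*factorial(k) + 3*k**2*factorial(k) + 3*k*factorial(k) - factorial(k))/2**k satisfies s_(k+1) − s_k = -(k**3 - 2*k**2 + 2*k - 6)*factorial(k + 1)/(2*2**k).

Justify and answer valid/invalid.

s_(k+1) = (-2*2**k - k**4*factorial(k) - k**3*factorial(k) + 6*k**2*factorial(k) + 10*k*factorial(k) + 4*factorial(k))/(2*2**k)
s_(k+1) − s_k = -(k**3 - 2*k**2 + 2*k - 6)*factorial(k + 1)/(2*2**k)
(s_(k+1) − s_k) − t_k = 0

Valid: the claim telescopes to t_k.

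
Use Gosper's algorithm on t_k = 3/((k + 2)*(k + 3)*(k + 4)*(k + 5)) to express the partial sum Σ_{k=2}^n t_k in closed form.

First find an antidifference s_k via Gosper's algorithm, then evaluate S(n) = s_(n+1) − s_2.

t_(k+1)/t_k = (k + 2)/(k + 6).
A = k + 2, B = k + 6, C = 1.
Need (k + 2)·f(k+1) − (k + 5)·f(k) = 1.
deg f ≤ 3 (via 1,1,0).
Solve for f: f(k) = k*(k**2 + 9*k + 26)/72 (degree 3 ≤ 3).
R(k) = B(k−1)·f(k)/C(k) = k*(k + 5)*(k**2 + 9*k + 26)/72; s_k = R·t_k = k*(k**2 + 9*k + 26)/(24*(k + 2)*(k + 3)*(k + 4)).
s_(k+1) − s_k = 3/(k**4 + 14*k**3 + 71*k**2 + 154*k + 120) = t_k.
Σ_(k=2)^n t_k = s_(n+1) − s_(2) = ((n**3 + 12*n**2 + 47*n + 36)/(24*(n**3 + 12*n**2 + 47*n + 60))) − (1/30), i.e. (n**3 + 12*n**2 + 47*n - 60)/(120*(n**3 + 12*n**2 + 47*n + 60)).

S(n) = (n**3 + 12*n**2 + 47*n - 60)/(120*(n**3 + 12*n**2 + 47*n + 60))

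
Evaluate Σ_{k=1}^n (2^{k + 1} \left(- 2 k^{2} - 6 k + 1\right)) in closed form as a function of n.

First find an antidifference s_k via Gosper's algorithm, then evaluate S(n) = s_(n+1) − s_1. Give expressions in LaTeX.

t_(k+1)/t_k = 2*(2*k**2 + 10*k + 7)/(2*k**2 + 6*k - 1).
Normal form (A,B,C) = (2, 1, k**2 + 3*k - 1/2).
Key eq: (2)·f(k+1) = (1)·f(k) + (k**2 + 3*k - 1/2).
Bound: deg f ≤ 2.
Solve for f: f(k) = (2*k**2 - 2*k - 1)/2 (degree 2 ≤ 2).
Then R = B(k−1)f/C = (2*k**2 - 2*k - 1)/(2*k**2 + 6*k - 1), so s_k = R(k)·t_k = 2**(k + 1)*(-2*k**2 + 2*k + 1).
s_(k+1) − s_k = 2**(k + 1)*(-2*k**2 - 6*k + 1) = t_k.
s_(n+1) = 2**(n + 2)*(-2*n**2 - 2*n + 1) and s_(1) = 4, so S(n) = -8*2**n*n**2 - 8*2**n*n + 4*2**n - 4.

S(n) = - 8 \cdot 2^{n} n^{2} - 8 \cdot 2^{n} n + 4 \cdot 2^{n} - 4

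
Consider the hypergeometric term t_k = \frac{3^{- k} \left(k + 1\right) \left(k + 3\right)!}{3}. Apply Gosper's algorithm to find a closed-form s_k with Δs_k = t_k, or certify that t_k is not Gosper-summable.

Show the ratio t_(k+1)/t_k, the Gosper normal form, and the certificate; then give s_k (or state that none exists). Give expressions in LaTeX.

s_k = 3^{- k} \left(k + 3\right)!

Step 1: r(k) = (k + 2)*(k + 4)/(3*(k + 1)).
Factor: A=k/3 + 4/3; B=1; C=k + 1.
Set up (k/3 + 4/3)·f(k+1) − (1)·f(k) − (k + 1) = 0.
deg f ≤ 0 (via 1,0,1).
Solving with deg f ≤ 0: f(k) = 3.
Get s_k = R·t_k = factorial(k + 3)/3**k with R(k) = B(k−1)f(k)/C(k) = 3/(k + 1).
s_(k+1) − s_k = (k + 1)*factorial(k + 3)/(3*3**k) = t_k.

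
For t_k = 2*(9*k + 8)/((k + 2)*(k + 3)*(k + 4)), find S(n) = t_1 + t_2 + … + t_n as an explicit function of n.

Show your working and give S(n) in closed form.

S(n) = n*(11*n + 23)/(3*(n**2 + 7*n + 12))

Compute t_(k+1)/t_k: get (k + 2)*(9*k + 17)/((k + 5)*(9*k + 8)).
A = k + 2, B = k + 5, C = k + 8/9.
Set up (k + 2)·f(k+1) − (k + 4)·f(k) − (k + 8/9) = 0.
deg f ≤ 2 (via 1,1,1).
Coefficient equations give f(k) = k*(13*k + 11)/54.
So s_k = (B(k−1)f/C)·t_k = (k*(k + 4)*(13*k + 11)/(6*(9*k + 8)))·t_k = k*(13*k + 11)/(3*(k + 2)*(k + 3)).
Check: Δs_k = 2*(9*k + 8)/(k**3 + 9*k**2 + 26*k + 24). ✓
Σ_(k=1)^n t_k = s_(n+1) − s_(1) = ((13*n**2 + 37*n + 24)/(3*(n**2 + 7*n + 12))) − (2/3), i.e. n*(11*n + 23)/(3*(n**2 + 7*n + 12)).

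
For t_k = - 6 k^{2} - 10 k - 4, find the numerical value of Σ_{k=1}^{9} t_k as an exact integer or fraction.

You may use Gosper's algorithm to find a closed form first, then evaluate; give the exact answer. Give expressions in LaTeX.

Compute t_(k+1)/t_k: get (3*k**2 + 11*k + 10)/(3*k**2 + 5*k + 2).
Gosper form: A/B · C(k+1)/C(k) with A=1, B=1, C=k**2 + 5*k/3 + 2/3.
Set up (1)·f(k+1) − (1)·f(k) − (k**2 + 5*k/3 + 2/3) = 0.
From deg A=0, deg B=0, deg C=2: d=3.
Solve for f: f(k) = k**2*(k + 1)/3 (degree 3 ≤ 3).
Then R = B(k−1)f/C = k**2/(3*k + 2), so s_k = R(k)·t_k = 2*k**2*(-k - 1).
Verify: -6*k**2 - 10*k - 4 matches t_k.
Σ_(k=1)^(9) t_k = s_(10) − s_(1) = -2200 − (-4) = -2196.

Σ = -2196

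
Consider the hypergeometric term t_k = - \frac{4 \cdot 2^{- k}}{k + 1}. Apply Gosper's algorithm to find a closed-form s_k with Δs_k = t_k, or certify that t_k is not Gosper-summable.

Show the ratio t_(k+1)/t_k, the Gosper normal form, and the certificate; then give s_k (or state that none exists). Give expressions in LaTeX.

no hypergeometric antidifference exists

The ratio is (k + 1)/(2*(k + 2)).
Factor: A=k/2 + 1/2; B=k + 2; C=1.
Key eq: (k/2 + 1/2)·f(k+1) = (k + 1)·f(k) + (1).
Bound: deg f ≤ -1.
deg f ≤ -1 is impossible — no certificate.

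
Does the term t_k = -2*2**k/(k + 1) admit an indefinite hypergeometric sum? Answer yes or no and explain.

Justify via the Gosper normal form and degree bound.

t_(k+1)/t_k = 2*(k + 1)/(k + 2).
So A=2*k + 2 and B=k + 2, with C=1.
Key eq: (2*k + 2)·f(k+1) = (k + 1)·f(k) + (1).
Bound: deg f ≤ -1.
Negative degree bound (-1): no f exists, t_k not Gosper-summable.

No — key equation has no polynomial f.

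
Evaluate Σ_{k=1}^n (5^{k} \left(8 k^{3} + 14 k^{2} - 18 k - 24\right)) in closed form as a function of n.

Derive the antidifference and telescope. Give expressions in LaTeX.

S(n) = 10 \cdot 5^{n} n^{3} + 10 \cdot 5^{n} n^{2} - 20 \cdot 5^{n} n - 25 \cdot 5^{n} + 25

r(k) = 5*(4*k**3 + 19*k**2 + 17*k - 10)/(4*k**3 + 7*k**2 - 9*k - 12) after simplifying.
Gosper form: A/B · C(k+1)/C(k) with A=5, B=1, C=k**3 + 7*k**2/4 - 9*k/4 - 3.
f must satisfy (5)·f(k+1) − (1)·f(k) = k**3 + 7*k**2/4 - 9*k/4 - 3.
Degrees (0,0,3) ⇒ d ≤ 3.
Coefficient equations give f(k) = (2*k**3 - 4*k**2 - 2*k - 1)/8.
Then R = B(k−1)f/C = (2*k**3 - 4*k**2 - 2*k - 1)/(2*(k + 1)*(4*k**2 + 3*k - 12)), so s_k = R(k)·t_k = 5**k*(2*k**3 - 4*k**2 - 2*k - 1).
Δs = 5**k*(8*k**3 + 14*k**2 - 18*k - 24), as required.
Σ_(k=1)^n t_k = s_(n+1) − s_(1) = (5**(n + 1)*(2*n**3 + 2*n**2 - 4*n - 5)) − (-25), i.e. 10*5**n*n**3 + 10*5**n*n**2 - 20*5**n*n - 25*5**n + 25.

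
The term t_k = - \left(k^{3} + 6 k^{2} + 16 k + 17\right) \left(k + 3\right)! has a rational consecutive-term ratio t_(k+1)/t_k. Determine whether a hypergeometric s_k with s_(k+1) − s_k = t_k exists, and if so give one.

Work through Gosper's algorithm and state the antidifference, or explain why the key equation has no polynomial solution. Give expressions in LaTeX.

s_k = - \left(k^{2} + k + 3\right) \left(k + 3\right)!

r(k) = (k**4 + 13*k**3 + 67*k**2 + 164*k + 160)/(k**3 + 6*k**2 + 16*k + 17) after simplifying.
Take A(k)=k + 4, B(k)=1, C(k)=k**3 + 6*k**2 + 16*k + 17.
f must satisfy (k + 4)·f(k+1) − (1)·f(k) = k**3 + 6*k**2 + 16*k + 17.
d = 2 from the (1,0,3) case.
Solving with deg f ≤ 2: f(k) = k**2 + k + 3.
Certificate R = B(k−1)f/C = (k**2 + k + 3)/(k**3 + 6*k**2 + 16*k + 17) gives s_k = -(k**2 + k + 3)*factorial(k + 3).
Δs = -(k**3 + 6*k**2 + 16*k + 17)*factorial(k + 3), as required.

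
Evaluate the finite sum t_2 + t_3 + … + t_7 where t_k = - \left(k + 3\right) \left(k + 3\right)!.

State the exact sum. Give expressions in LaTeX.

Σ = -39916680

t_(k+1)/t_k = (k + 4)**2/(k + 3).
Normal form (A,B,C) = (k + 4, 1, k + 3).
Solve (k + 4)·f(k+1) − (1)·f(k) = k + 3.
d = 0 from the (1,0,1) case.
Match coefficients ⇒ f(k) = 1.
So s_k = (B(k−1)f/C)·t_k = (1/(k + 3))·t_k = -factorial(k + 3).
Δs = -(k + 3)*factorial(k + 3), as required.
Evaluate s at k=8 and k=2: -39916800 and -120; difference -39916680.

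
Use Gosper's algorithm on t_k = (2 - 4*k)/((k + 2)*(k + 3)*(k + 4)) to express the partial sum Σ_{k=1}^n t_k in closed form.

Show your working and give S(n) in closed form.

S(n) = n*(-7*n - 1)/(12*(n**2 + 7*n + 12))

The ratio is (k + 2)*(2*k + 1)/((k + 5)*(2*k - 1)).
Factor: A=k + 2; B=k + 5; C=k - 1/2.
f must satisfy (k + 2)·f(k+1) − (k + 4)·f(k) = k - 1/2.
Bound: deg f ≤ 2.
Solve for f: f(k) = k*(k - 3)/8 (degree 2 ≤ 2).
Then R = B(k−1)f/C = k*(k - 3)*(k + 4)/(4*(2*k - 1)), so s_k = R(k)·t_k = -k*(k - 3)/(2*(k + 2)*(k + 3)).
Check: Δs_k = 2*(1 - 2*k)/(k**3 + 9*k**2 + 26*k + 24). ✓
Σ_(k=1)^n t_k = s_(n+1) − s_(1) = ((-n**2 + n + 2)/(2*(n**2 + 7*n + 12))) − (1/12), i.e. n*(-7*n - 1)/(12*(n**2 + 7*n + 12)).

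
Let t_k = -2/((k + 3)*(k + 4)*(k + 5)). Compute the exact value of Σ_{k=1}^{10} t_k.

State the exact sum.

Σ = -19/420

Compute t_(k+1)/t_k: get (k + 3)/(k + 6).
Take A(k)=k + 3, B(k)=k + 6, C(k)=1.
Solve (k + 3)·f(k+1) − (k + 5)·f(k) = 1.
Bound: deg f ≤ 2.
Solving with deg f ≤ 2: f(k) = k*(k + 7)/24.
Then R = B(k−1)f/C = k*(k + 5)*(k + 7)/24, so s_k = R(k)·t_k = k*(-k - 7)/(12*(k + 3)*(k + 4)).
Δs = -2/(k**3 + 12*k**2 + 47*k + 60), as required.
Sum = s_(11) − s_(1); s_(11) = -11/140, s_(1) = -1/30 ⇒ -19/420.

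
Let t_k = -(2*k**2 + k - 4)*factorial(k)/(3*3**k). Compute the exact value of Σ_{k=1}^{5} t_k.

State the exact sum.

Σ = -355/27

Compute t_(k+1)/t_k: get (k + 1)*(k + 2*(k + 1)**2 - 3)/(3*(2*k**2 + k - 4)).
Gosper form: A/B · C(k+1)/C(k) with A=k/3 + 1/3, B=1, C=k**2 + k/2 - 2.
Key eq: (k/3 + 1/3)·f(k+1) = (1)·f(k) + (k**2 + k/2 - 2).
deg f ≤ 1 (via 1,0,2).
A polynomial solution: f(k) = 3*(2*k + 3)/2.
Get s_k = R·t_k = -(2*k + 3)*factorial(k)/3**k with R(k) = B(k−1)f(k)/C(k) = 3*(2*k + 3)/(2*k**2 + k - 4).
s_(k+1) − s_k = -(2*k**2 + k - 4)*factorial(k)/(3*3**k) = t_k.
Sum = s_(6) − s_(1); s_(6) = -400/27, s_(1) = -5/3 ⇒ -355/27.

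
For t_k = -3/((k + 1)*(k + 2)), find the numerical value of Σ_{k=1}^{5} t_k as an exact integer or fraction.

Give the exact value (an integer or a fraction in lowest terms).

Σ = -15/14

Ratio r(k) = (k + 1)/(k + 3).
So A=k + 1 and B=k + 3, with C=1.
Key eq: (k + 1)·f(k+1) = (k + 2)·f(k) + (1).
d = 1 from the (1,1,0) case.
Match coefficients ⇒ f(k) = k.
Certificate R = B(k−1)f/C = k*(k + 2) gives s_k = -3*k/(k + 1).
Check: Δs_k = -3/(k**2 + 3*k + 2). ✓
Σ_(k=1)^(5) t_k = s_(6) − s_(1) = -18/7 − (-3/2) = -15/14.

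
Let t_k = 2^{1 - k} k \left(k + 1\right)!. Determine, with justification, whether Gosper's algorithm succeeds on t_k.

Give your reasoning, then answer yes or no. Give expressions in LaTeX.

Yes. s_k = 2^{2 - k} \left(k + 1\right)!.

Ratio r(k) = (k + 1)*(k + 2)/(2*k).
Factor: A=k/2 + 1; B=1; C=k.
Key eq: (k/2 + 1)·f(k+1) = (1)·f(k) + (k).
From deg A=1, deg B=0, deg C=1: d=0.
A polynomial solution: f(k) = 2.
Get s_k = R·t_k = 2**(2 - k)*factorial(k + 1) with R(k) = B(k−1)f(k)/C(k) = 2/k.
Check: Δs_k = 2**(1 - k)*k*factorial(k + 1). ✓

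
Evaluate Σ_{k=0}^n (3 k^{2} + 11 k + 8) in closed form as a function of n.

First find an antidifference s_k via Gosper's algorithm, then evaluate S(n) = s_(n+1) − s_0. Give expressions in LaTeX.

S(n) = n^{3} + 7 n^{2} + 14 n + 8

Step 1: r(k) = (3*k**2 + 17*k + 22)/(3*k**2 + 11*k + 8).
A = 1, B = 1, C = k**2 + 11*k/3 + 8/3.
Need (1)·f(k+1) − (1)·f(k) = k**2 + 11*k/3 + 8/3.
deg f ≤ 3 (via 0,0,2).
Solve for f: f(k) = k*(k + 1)*(k + 3)/3 (degree 3 ≤ 3).
Then R = B(k−1)f/C = k*(k + 3)/(3*k + 8), so s_k = R(k)·t_k = k*(k**2 + 4*k + 3).
Verify: 3*k**2 + 11*k + 8 matches t_k.
Σ_(k=0)^n t_k = s_(n+1) − s_(0) = (n**3 + 7*n**2 + 14*n + 8) − (0), i.e. n**3 + 7*n**2 + 14*n + 8.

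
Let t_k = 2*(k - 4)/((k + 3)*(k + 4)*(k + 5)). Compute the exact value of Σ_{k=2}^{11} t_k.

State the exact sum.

t_(k+1)/t_k = (k - 3)*(k + 3)/((k - 4)*(k + 6)).
Normal form (A,B,C) = (k + 3, k + 6, k - 4).
Key eq: (k + 3)·f(k+1) = (k + 5)·f(k) + (k - 4).
d = 2 from the (1,1,1) case.
Match coefficients ⇒ f(k) = -k*(k + 31)/24.
Get s_k = R·t_k = k*(-k - 31)/(12*(k + 3)*(k + 4)) with R(k) = B(k−1)f(k)/C(k) = -k*(k + 5)*(k + 31)/(24*(k - 4)).
Check: Δs_k = 2*(k - 4)/(k**3 + 12*k**2 + 47*k + 60). ✓
Σ_(k=2)^(11) t_k = s_(12) − s_(2) = -43/240 − (-11/60) = 1/240.

Σ = 1/240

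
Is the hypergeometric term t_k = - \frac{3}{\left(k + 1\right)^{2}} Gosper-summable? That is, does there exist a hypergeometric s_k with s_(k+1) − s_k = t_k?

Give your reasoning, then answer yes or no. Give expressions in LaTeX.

Step 1: r(k) = (k + 1)**2/(k + 2)**2.
A = k**2 + 2*k + 1, B = k**2 + 4*k + 4, C = 1.
f must satisfy (k**2 + 2*k + 1)·f(k+1) − (k**2 + 2*k + 1)·f(k) = 1.
From deg A=2, deg B=2, deg C=0: d=0.
Generic f = c0 gives residual -1; -1 = 0 cannot hold, so t_k is not Gosper-summable.

No — key equation has no polynomial f.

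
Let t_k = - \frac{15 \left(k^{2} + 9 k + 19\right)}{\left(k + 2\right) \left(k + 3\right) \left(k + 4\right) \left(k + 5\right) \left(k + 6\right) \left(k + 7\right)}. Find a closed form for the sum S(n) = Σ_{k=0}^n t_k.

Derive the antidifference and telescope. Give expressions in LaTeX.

S(n) = \frac{5 \left(- n^{3} - 15 n^{2} - 71 n - 57\right)}{48 \left(n^{3} + 15 n^{2} + 71 n + 105\right)}

Compute t_(k+1)/t_k: get (k + 2)*(9*k + (k + 1)**2 + 28)/((k + 8)*(k**2 + 9*k + 19)).
Take A(k)=k + 2, B(k)=k + 8, C(k)=k**2 + 9*k + 19.
Solve (k + 2)·f(k+1) − (k + 7)·f(k) = k**2 + 9*k + 19.
d = 5 from the (1,1,2) case.
A polynomial solution: f(k) = k*(k + 3)*(k + 5)*(k**2 + 12*k + 44)/144.
Then R = B(k−1)f/C = k*(k + 3)*(k + 5)*(k + 7)*(k**2 + 12*k + 44)/(144*(k**2 + 9*k + 19)), so s_k = R(k)·t_k = 5*k*(-k**2 - 12*k - 44)/(48*(k**3 + 12*k**2 + 44*k + 48)).
s_(k+1) − s_k = 15*(-k**2 - 9*k - 19)/(k**6 + 27*k**5 + 295*k**4 + 1665*k**3 + 5104*k**2 + 8028*k + 5040) = t_k.
Σ_(k=0)^n t_k = s_(n+1) − s_(0) = (5*(-n**3 - 15*n**2 - 71*n - 57)/(48*(n**3 + 15*n**2 + 71*n + 105))) − (0), i.e. 5*(-n**3 - 15*n**2 - 71*n - 57)/(48*(n**3 + 15*n**2 + 71*n + 105)).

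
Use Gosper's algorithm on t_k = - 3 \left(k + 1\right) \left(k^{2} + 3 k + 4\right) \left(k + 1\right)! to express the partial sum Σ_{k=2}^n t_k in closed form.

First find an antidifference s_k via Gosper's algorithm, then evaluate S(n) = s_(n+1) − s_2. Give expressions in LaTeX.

Compute t_(k+1)/t_k: get (k + 2)**2*(3*k + (k + 1)**2 + 7)/((k + 1)*(k**2 + 3*k + 4)).
Normal form (A,B,C) = (k + 2, 1, k**3 + 4*k**2 + 7*k + 4).
Solve (k + 2)·f(k+1) − (1)·f(k) = k**3 + 4*k**2 + 7*k + 4.
Degrees (1,0,3) ⇒ d ≤ 2.
Match coefficients ⇒ f(k) = k*(k + 1).
R(k) = B(k−1)·f(k)/C(k) = k/(k**2 + 3*k + 4); s_k = R·t_k = -3*k*(k + 1)*factorial(k + 1).
s_(k+1) − s_k = -3*(k + 1)*(k**2 + 3*k + 4)*factorial(k + 1) = t_k.
s_(n+1) = -3*(n + 1)*(n + 2)*factorial(n + 2) and s_(2) = -108, so S(n) = -3*n**4*factorial(n) - 18*n**3*factorial(n) - 39*n**2*factorial(n) - 36*n*factorial(n) - 12*factorial(n) + 108.

S(n) = - 3 n^{4} n! - 18 n^{3} n! - 39 n^{2} n! - 36 n n! - 12 n! + 108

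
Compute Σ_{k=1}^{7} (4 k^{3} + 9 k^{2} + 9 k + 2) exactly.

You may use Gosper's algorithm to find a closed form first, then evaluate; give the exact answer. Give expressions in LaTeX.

Σ = 4662

Step 1: r(k) = (4*k**3 + 21*k**2 + 39*k + 24)/(4*k**3 + 9*k**2 + 9*k + 2).
Gosper form: A/B · C(k+1)/C(k) with A=1, B=1, C=k**3 + 9*k**2/4 + 9*k/4 + 1/2.
f must satisfy (1)·f(k+1) − (1)·f(k) = k**3 + 9*k**2/4 + 9*k/4 + 1/2.
deg f ≤ 4 (via 0,0,3).
Solve for f: f(k) = k*(k**3 + k**2 + k - 1)/4 (degree 4 ≤ 4).
Then R = B(k−1)f/C = k*(k**3 + k**2 + k - 1)/(4*k**3 + 9*k**2 + 9*k + 2), so s_k = R(k)·t_k = k*(k**3 + k**2 + k - 1).
s_(k+1) − s_k = 4*k**3 + 9*k**2 + 9*k + 2 = t_k.
Σ_(k=1)^(7) t_k = s_(8) − s_(1) = 4664 − (2) = 4662.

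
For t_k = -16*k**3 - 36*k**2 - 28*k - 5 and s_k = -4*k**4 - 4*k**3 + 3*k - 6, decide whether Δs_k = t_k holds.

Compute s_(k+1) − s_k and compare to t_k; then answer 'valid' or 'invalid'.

valid; difference matches t_k

s_(k+1) = 3*k - 4*(k + 1)**4 - 4*(k + 1)**3 - 3
s_(k+1) − s_k = -16*k**3 - 36*k**2 - 28*k - 5
(s_(k+1) − s_k) − t_k = 0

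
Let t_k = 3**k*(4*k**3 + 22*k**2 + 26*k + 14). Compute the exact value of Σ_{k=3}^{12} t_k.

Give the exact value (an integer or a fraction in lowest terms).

Compute t_(k+1)/t_k: get 3*(2*k**3 + 17*k**2 + 41*k + 33)/(2*k**3 + 11*k**2 + 13*k + 7).
A = 3, B = 1, C = k**3 + 11*k**2/2 + 13*k/2 + 7/2.
Key eq: (3)·f(k+1) = (1)·f(k) + (k**3 + 11*k**2/2 + 13*k/2 + 7/2).
deg f ≤ 3 (via 0,0,3).
Solving with deg f ≤ 3: f(k) = (k + 2)*(k**2 - k + 1)/2.
R(k) = B(k−1)·f(k)/C(k) = (k + 2)*(k**2 - k + 1)/(2*k**3 + 11*k**2 + 13*k + 7); s_k = R·t_k = 2*3**k*(k**3 + k**2 - k + 2).
s_(k+1) − s_k = 3**k*(4*k**3 + 22*k**2 + 26*k + 14) = t_k.
Sum = s_(13) − s_(3); s_(13) = 7509261330, s_(3) = 1890 ⇒ 7509259440.

Σ = 7509259440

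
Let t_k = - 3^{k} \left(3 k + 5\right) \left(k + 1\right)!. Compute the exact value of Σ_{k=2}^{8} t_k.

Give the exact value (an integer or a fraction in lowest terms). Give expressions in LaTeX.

Σ = -71425670346

r(k) = 3*(k + 2)*(3*k + 8)/(3*k + 5) after simplifying.
Gosper form: A/B · C(k+1)/C(k) with A=3*k + 6, B=1, C=k + 5/3.
Key eq: (3*k + 6)·f(k+1) = (1)·f(k) + (k + 5/3).
d = 0 from the (1,0,1) case.
A polynomial solution: f(k) = 1/3.
R(k) = B(k−1)·f(k)/C(k) = 1/(3*k + 5); s_k = R·t_k = -3**k*factorial(k + 1).
Check: Δs_k = -3**k*(3*k + 5)*factorial(k + 1). ✓
Telescoping: Σ = s_(9) − s_(2) = -71425670400 − (-54) = -71425670346.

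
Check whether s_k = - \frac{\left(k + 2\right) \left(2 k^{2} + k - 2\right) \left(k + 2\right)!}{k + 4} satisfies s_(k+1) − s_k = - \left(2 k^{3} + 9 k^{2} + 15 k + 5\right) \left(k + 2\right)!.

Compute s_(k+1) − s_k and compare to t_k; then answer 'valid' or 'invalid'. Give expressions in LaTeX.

s_(k+1) = -(k + 3)*(2*k**2 + 5*k + 1)*factorial(k + 3)/(k + 5)
s_(k+1) − s_k = -(2*k**5 + 23*k**4 + 102*k**3 + 222*k**2 + 217*k + 56)*factorial(k + 2)/((k + 4)*(k + 5))
(s_(k+1) − s_k) − t_k = 2*(2*k**4 + 17*k**3 + 49*k**2 + 64*k + 22)*factorial(k + 2)/((k + 4)*(k + 5))

Invalid: residual \frac{2 \left(2 k^{4} + 17 k^{3} + 49 k^{2} + 64 k + 22\right) \left(k + 2\right)!}{\left(k + 4\right) \left(k + 5\right)} ≠ 0.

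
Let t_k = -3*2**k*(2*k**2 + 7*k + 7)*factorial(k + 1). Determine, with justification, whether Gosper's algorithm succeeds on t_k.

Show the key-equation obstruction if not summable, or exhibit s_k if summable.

The ratio is 2*(2*k**3 + 15*k**2 + 38*k + 32)/(2*k**2 + 7*k + 7).
Take A(k)=2*k + 4, B(k)=1, C(k)=k**2 + 7*k/2 + 7/2.
Key eq: (2*k + 4)·f(k+1) = (1)·f(k) + (k**2 + 7*k/2 + 7/2).
Degrees (1,0,2) ⇒ d ≤ 1.
Match coefficients ⇒ f(k) = (k + 1)/2.
Then R = B(k−1)f/C = (k + 1)/(2*k**2 + 7*k + 7), so s_k = R(k)·t_k = -3*2**k*(k + 1)*factorial(k + 1).
Verify: -3*2**k*(2*k**2 + 7*k + 7)*factorial(k + 1) matches t_k.

Yes. s_k = -3*2**k*(k + 1)*factorial(k + 1).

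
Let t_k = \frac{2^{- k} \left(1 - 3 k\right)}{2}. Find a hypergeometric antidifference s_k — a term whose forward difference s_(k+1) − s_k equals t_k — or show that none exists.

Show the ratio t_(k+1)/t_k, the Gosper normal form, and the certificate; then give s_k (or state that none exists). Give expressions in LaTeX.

s_k = 2^{- k} \left(3 k + 2\right)

Step 1: r(k) = (3*k + 2)/(2*(3*k - 1)).
Take A(k)=1/2, B(k)=1, C(k)=k - 1/3.
Solve (1/2)·f(k+1) − (1)·f(k) = k - 1/3.
Bound: deg f ≤ 1.
Match coefficients ⇒ f(k) = -2*(3*k + 2)/3.
R(k) = B(k−1)·f(k)/C(k) = -2*(3*k + 2)/(3*k - 1); s_k = R·t_k = (3*k + 2)/2**k.
Δs = (1 - 3*k)/(2*2**k), as required.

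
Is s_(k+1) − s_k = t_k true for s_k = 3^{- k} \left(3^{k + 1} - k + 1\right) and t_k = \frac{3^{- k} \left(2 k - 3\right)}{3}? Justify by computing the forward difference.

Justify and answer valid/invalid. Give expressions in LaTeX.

s_(k+1) = 3 - k/(3*3**k)
s_(k+1) − s_k = (2*k - 3)/(3*3**k)
(s_(k+1) − s_k) − t_k = 0

valid (s_(k+1) − s_k reduces to t_k)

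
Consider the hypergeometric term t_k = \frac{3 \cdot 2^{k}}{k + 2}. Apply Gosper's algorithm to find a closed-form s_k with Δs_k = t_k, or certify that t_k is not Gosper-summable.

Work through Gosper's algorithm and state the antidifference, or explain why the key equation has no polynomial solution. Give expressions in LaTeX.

no hypergeometric antidifference exists

Compute t_(k+1)/t_k: get 2*(k + 2)/(k + 3).
So A=2*k + 4 and B=k + 3, with C=1.
Key eq: (2*k + 4)·f(k+1) = (k + 2)·f(k) + (1).
deg f ≤ -1 (via 1,1,0).
Negative degree bound (-1): no f exists, t_k not Gosper-summable.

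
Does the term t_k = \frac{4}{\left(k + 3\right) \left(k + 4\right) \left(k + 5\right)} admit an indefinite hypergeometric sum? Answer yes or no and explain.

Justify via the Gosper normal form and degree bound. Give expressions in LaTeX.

Yes. s_k = \frac{k \left(k + 7\right)}{6 \left(k + 3\right) \left(k + 4\right)}.

r(k) = (k + 3)/(k + 6) after simplifying.
Take A(k)=k + 3, B(k)=k + 6, C(k)=1.
Set up (k + 3)·f(k+1) − (k + 5)·f(k) − (1) = 0.
Degrees (1,1,0) ⇒ d ≤ 2.
Match coefficients ⇒ f(k) = k*(k + 7)/24.
Get s_k = R·t_k = k*(k + 7)/(6*(k + 3)*(k + 4)) with R(k) = B(k−1)f(k)/C(k) = k*(k + 5)*(k + 7)/24.
Δs = 4/(k**3 + 12*k**2 + 47*k + 60), as required.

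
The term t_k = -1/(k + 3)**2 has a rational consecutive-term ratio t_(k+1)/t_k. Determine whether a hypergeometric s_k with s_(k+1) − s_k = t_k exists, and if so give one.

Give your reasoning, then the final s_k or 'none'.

r(k) = (k + 3)**2/(k + 4)**2 after simplifying.
Normal form (A,B,C) = (k**2 + 6*k + 9, k**2 + 8*k + 16, 1).
Key eq: (k**2 + 6*k + 9)·f(k+1) = (k**2 + 6*k + 9)·f(k) + (1).
d = 0 from the (2,2,0) case.
Put f(k) = c0: A·f(k+1) − B(k−1)·f(k) − C = -1; need -1 = 0 — inconsistent ⇒ no f, not summable.

none (Gosper's algorithm certifies no s_k)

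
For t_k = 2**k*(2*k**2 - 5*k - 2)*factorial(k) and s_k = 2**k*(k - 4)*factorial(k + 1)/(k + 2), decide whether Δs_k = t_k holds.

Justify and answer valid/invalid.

s_(k+1) = 2**(k + 1)*(k - 3)*factorial(k + 2)/(k + 3)
s_(k+1) − s_k = 2**k*(2*k**3 + k**2 - 15*k - 12)*factorial(k + 1)/((k + 2)*(k + 3))
(s_(k+1) − s_k) − t_k = 2**k*k*(-2*k**2 + k + 13)*factorial(k)/((k + 2)*(k + 3))

Invalid: residual 2**k*k*(-2*k**2 + k + 13)*factorial(k)/((k + 2)*(k + 3)) ≠ 0.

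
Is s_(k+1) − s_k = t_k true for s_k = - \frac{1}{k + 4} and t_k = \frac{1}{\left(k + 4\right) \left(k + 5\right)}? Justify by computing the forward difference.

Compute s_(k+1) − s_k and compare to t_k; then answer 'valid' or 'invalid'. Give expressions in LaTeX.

valid (s_(k+1) − s_k reduces to t_k)

s_(k+1) = -1/(k + 5)
s_(k+1) − s_k = 1/((k + 4)*(k + 5))
(s_(k+1) − s_k) − t_k = 0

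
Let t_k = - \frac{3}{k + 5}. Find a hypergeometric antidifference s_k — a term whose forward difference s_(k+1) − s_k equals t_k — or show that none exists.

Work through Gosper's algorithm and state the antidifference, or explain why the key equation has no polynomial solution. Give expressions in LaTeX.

The ratio is (k + 5)/(k + 6).
Take A(k)=k + 5, B(k)=k + 6, C(k)=1.
Need (k + 5)·f(k+1) − (k + 5)·f(k) = 1.
deg f ≤ 0 (via 1,1,0).
Put f(k) = c0: A·f(k+1) − B(k−1)·f(k) − C = -1; need -1 = 0 — inconsistent ⇒ no f, not summable.

none — t_k is not Gosper-summable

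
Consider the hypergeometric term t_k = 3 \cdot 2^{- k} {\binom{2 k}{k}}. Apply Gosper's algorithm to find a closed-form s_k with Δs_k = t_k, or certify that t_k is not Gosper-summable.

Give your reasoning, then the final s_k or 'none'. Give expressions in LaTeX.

no hypergeometric antidifference exists

Compute t_(k+1)/t_k: get (2*k + 1)/(k + 1).
A = 2*k + 1, B = k + 1, C = 1.
Set up (2*k + 1)·f(k+1) − (k)·f(k) − (1) = 0.
deg f ≤ -1 (via 1,1,0).
Bound -1 < 0, so the key equation has no polynomial solution.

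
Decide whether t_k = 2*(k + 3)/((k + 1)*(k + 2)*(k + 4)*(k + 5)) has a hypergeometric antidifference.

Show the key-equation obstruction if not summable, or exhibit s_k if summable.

Ratio r(k) = (k + 1)*(k + 4)**2/((k + 3)**2*(k + 6)).
So A=k + 1 and B=k + 6, with C=k**2 + 6*k + 9.
f must satisfy (k + 1)·f(k+1) − (k + 5)·f(k) = k**2 + 6*k + 9.
d = 4 from the (1,1,2) case.
A polynomial solution: f(k) = k*(k + 2)*(k + 3)*(k + 5)/8.
Get s_k = R·t_k = k*(k + 5)/(4*(k**2 + 5*k + 4)) with R(k) = B(k−1)f(k)/C(k) = k*(k + 2)*(k + 5)**2/(8*(k + 3)).
s_(k+1) − s_k = 2*(k + 3)/(k**4 + 12*k**3 + 49*k**2 + 78*k + 40) = t_k.

Yes. s_k = k*(k + 5)/(4*(k**2 + 5*k + 4)).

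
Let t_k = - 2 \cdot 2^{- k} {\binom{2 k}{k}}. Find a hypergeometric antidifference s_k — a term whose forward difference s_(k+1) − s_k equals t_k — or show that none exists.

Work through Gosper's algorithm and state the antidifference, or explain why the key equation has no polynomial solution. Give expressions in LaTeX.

Step 1: r(k) = (2*k + 1)/(k + 1).
Normal form (A,B,C) = (2*k + 1, k + 1, 1).
f must satisfy (2*k + 1)·f(k+1) − (k)·f(k) = 1.
Degrees (1,1,0) ⇒ d ≤ -1.
Bound -1 < 0, so the key equation has no polynomial solution.

not Gosper-summable; s_k does not exist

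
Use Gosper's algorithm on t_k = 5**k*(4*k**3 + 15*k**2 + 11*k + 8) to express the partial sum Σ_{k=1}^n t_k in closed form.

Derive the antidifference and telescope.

t_(k+1)/t_k = 5*(4*k**3 + 27*k**2 + 53*k + 38)/(4*k**3 + 15*k**2 + 11*k + 8).
A = 5, B = 1, C = k**3 + 15*k**2/4 + 11*k/4 + 2.
Set up (5)·f(k+1) − (1)·f(k) − (k**3 + 15*k**2/4 + 11*k/4 + 2) = 0.
deg f ≤ 3 (via 0,0,3).
Solving with deg f ≤ 3: f(k) = (k**3 - k + 2)/4.
Certificate R = B(k−1)f/C = (k**3 - k + 2)/(4*k**3 + 15*k**2 + 11*k + 8) gives s_k = 5**k*(k**3 - k + 2).
Δs = 5**k*(-k**3 - 4*k + 5*(k + 1)**3 + 3), as required.
Telescope: S(n) = s_(n+1) − s_(1) = 5**(n + 1)*(n**3 + 3*n**2 + 2*n + 2) − (10) = 5*5**n*n**3 + 15*5**n*n**2 + 10*5**n*n + 10*5**n - 10.

S(n) = 5*5**n*n**3 + 15*5**n*n**2 + 10*5**n*n + 10*5**n - 10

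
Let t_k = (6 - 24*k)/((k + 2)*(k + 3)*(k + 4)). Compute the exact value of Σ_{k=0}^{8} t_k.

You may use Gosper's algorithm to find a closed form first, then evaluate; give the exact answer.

Step 1: r(k) = (k + 2)*(4*k + 3)/((k + 5)*(4*k - 1)).
Gosper form: A/B · C(k+1)/C(k) with A=k + 2, B=k + 5, C=k - 1/4.
Need (k + 2)·f(k+1) − (k + 4)·f(k) = k - 1/4.
deg f ≤ 2 (via 1,1,1).
Solving with deg f ≤ 2: f(k) = k*(7*k - 13)/48.
Then R = B(k−1)f/C = k*(k + 4)*(7*k - 13)/(12*(4*k - 1)), so s_k = R(k)·t_k = -k*(7*k - 13)/(2*(k + 2)*(k + 3)).
Check: Δs_k = 6*(1 - 4*k)/(k**3 + 9*k**2 + 26*k + 24). ✓
Telescoping: Σ = s_(9) − s_(0) = -75/44 − (0) = -75/44.

Σ = -75/44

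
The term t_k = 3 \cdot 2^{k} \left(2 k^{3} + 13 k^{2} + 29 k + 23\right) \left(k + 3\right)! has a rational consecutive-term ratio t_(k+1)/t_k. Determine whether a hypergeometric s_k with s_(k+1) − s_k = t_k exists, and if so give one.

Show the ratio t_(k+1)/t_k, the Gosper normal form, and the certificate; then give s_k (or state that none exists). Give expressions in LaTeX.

s_k = 3 \cdot 2^{k} \left(k^{2} + k + 1\right) \left(k + 3\right)!

Step 1: r(k) = 2*(2*k**4 + 27*k**3 + 137*k**2 + 311*k + 268)/(2*k**3 + 13*k**2 + 29*k + 23).
Take A(k)=2*k + 8, B(k)=1, C(k)=k**3 + 13*k**2/2 + 29*k/2 + 23/2.
Key eq: (2*k + 8)·f(k+1) = (1)·f(k) + (k**3 + 13*k**2/2 + 29*k/2 + 23/2).
deg f ≤ 2 (via 1,0,3).
A polynomial solution: f(k) = (k**2 + k + 1)/2.
Certificate R = B(k−1)f/C = (k**2 + k + 1)/(2*k**3 + 13*k**2 + 29*k + 23) gives s_k = 3*2**k*(k**2 + k + 1)*factorial(k + 3).
Verify: 3*2**k*(2*k**3 + 13*k**2 + 29*k + 23)*factorial(k + 3) matches t_k.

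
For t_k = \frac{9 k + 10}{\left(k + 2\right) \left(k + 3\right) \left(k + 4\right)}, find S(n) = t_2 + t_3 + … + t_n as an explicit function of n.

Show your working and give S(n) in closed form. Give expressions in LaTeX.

S(n) = \frac{8 n^{2} + 11 n - 19}{5 \left(n^{2} + 7 n + 12\right)}

Ratio r(k) = (k + 2)*(9*k + 19)/((k + 5)*(9*k + 10)).
A = k + 2, B = k + 5, C = k + 10/9.
Key eq: (k + 2)·f(k+1) = (k + 4)·f(k) + (k + 10/9).
Bound: deg f ≤ 2.
Match coefficients ⇒ f(k) = k*(7*k + 8)/27.
So s_k = (B(k−1)f/C)·t_k = (k*(k + 4)*(7*k + 8)/(3*(9*k + 10)))·t_k = k*(7*k + 8)/(3*(k + 2)*(k + 3)).
Δs = (9*k + 10)/(k**3 + 9*k**2 + 26*k + 24), as required.
Σ_(k=2)^n t_k = s_(n+1) − s_(2) = ((7*n**2 + 22*n + 15)/(3*(n**2 + 7*n + 12))) − (11/15), i.e. (8*n**2 + 11*n - 19)/(5*(n**2 + 7*n + 12)).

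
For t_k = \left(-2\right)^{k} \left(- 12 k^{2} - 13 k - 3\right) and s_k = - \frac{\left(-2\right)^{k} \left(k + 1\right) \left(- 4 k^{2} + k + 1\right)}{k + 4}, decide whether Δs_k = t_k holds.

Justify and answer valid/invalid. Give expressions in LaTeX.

Invalid: residual \frac{\left(-2\right)^{k} \left(36 k^{3} + 195 k^{2} + 162 k + 33\right)}{k^{2} + 9 k + 20} ≠ 0.

s_(k+1) = 2*(-2)**k*(k + 2)*(k - 4*(k + 1)**2 + 2)/(k + 5)
s_(k+1) − s_k = (-2)**k*(-12*k**4 - 85*k**3 - 165*k**2 - 125*k - 27)/(k**2 + 9*k + 20)
(s_(k+1) − s_k) − t_k = (-2)**k*(36*k**3 + 195*k**2 + 162*k + 33)/(k**2 + 9*k + 20)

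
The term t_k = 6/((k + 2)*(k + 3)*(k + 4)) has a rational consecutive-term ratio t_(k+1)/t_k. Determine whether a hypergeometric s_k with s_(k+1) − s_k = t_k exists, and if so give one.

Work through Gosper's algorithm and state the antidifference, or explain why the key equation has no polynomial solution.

s_k = k*(k + 5)/(2*(k + 2)*(k + 3))

Step 1: r(k) = (k + 2)/(k + 5).
So A=k + 2 and B=k + 5, with C=1.
Need (k + 2)·f(k+1) − (k + 4)·f(k) = 1.
From deg A=1, deg B=1, deg C=0: d=2.
Solve for f: f(k) = k*(k + 5)/12 (degree 2 ≤ 2).
R(k) = B(k−1)·f(k)/C(k) = k*(k + 4)*(k + 5)/12; s_k = R·t_k = k*(k + 5)/(2*(k + 2)*(k + 3)).
s_(k+1) − s_k = 6/(k**3 + 9*k**2 + 26*k + 24) = t_k.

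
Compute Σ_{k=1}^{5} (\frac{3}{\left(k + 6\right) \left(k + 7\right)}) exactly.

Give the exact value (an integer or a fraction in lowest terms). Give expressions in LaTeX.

Σ = 5/28

Compute t_(k+1)/t_k: get (k + 6)/(k + 8).
Take A(k)=k + 6, B(k)=k + 8, C(k)=1.
Key eq: (k + 6)·f(k+1) = (k + 7)·f(k) + (1).
Degrees (1,1,0) ⇒ d ≤ 1.
Match coefficients ⇒ f(k) = k/6.
So s_k = (B(k−1)f/C)·t_k = (k*(k + 7)/6)·t_k = k/(2*(k + 6)).
s_(k+1) − s_k = 3/(k**2 + 13*k + 42) = t_k.
Evaluate s at k=6 and k=1: 1/4 and 1/14; difference 5/28.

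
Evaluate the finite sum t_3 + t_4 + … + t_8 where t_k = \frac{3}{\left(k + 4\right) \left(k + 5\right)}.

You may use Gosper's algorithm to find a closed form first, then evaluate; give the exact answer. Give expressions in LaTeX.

Compute t_(k+1)/t_k: get (k + 4)/(k + 6).
Normal form (A,B,C) = (k + 4, k + 6, 1).
Key eq: (k + 4)·f(k+1) = (k + 5)·f(k) + (1).
Degrees (1,1,0) ⇒ d ≤ 1.
Solving with deg f ≤ 1: f(k) = k/4.
R(k) = B(k−1)·f(k)/C(k) = k*(k + 5)/4; s_k = R·t_k = 3*k/(4*(k + 4)).
Check: Δs_k = 3/(k**2 + 9*k + 20). ✓
Sum = s_(9) − s_(3); s_(9) = 27/52, s_(3) = 9/28 ⇒ 18/91.

Σ = 18/91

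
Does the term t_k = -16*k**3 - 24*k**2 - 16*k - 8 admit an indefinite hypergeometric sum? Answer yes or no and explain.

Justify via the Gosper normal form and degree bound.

Yes. s_k = 4*k*(-k**3 - 1).

Compute t_(k+1)/t_k: get (2*k**3 + 9*k**2 + 14*k + 8)/(2*k**3 + 3*k**2 + 2*k + 1).
Factor: A=1; B=1; C=k**3 + 3*k**2/2 + k + 1/2.
f must satisfy (1)·f(k+1) − (1)·f(k) = k**3 + 3*k**2/2 + k + 1/2.
Degrees (0,0,3) ⇒ d ≤ 4.
Solving with deg f ≤ 4: f(k) = k*(k + 1)*(k**2 - k + 1)/4.
Certificate R = B(k−1)f/C = k*(k**2 - k + 1)/(2*(2*k**2 + k + 1)) gives s_k = 4*k*(-k**3 - 1).
s_(k+1) − s_k = -16*k**3 - 24*k**2 - 16*k - 8 = t_k.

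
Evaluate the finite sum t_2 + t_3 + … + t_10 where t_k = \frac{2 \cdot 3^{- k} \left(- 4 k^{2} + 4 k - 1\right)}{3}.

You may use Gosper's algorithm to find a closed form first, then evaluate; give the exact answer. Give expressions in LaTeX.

Σ = -373490/177147

Compute t_(k+1)/t_k: get (4*k**2 + 4*k + 1)/(3*(4*k**2 - 4*k + 1)).
A = 1/3, B = 1, C = k**2 - k + 1/4.
f must satisfy (1/3)·f(k+1) − (1)·f(k) = k**2 - k + 1/4.
From deg A=0, deg B=0, deg C=2: d=2.
Coefficient equations give f(k) = -3*(4*k**2 + 3)/8.
Then R = B(k−1)f/C = -3*(4*k**2 + 3)/(2*(2*k - 1)**2), so s_k = R(k)·t_k = (4*k**2 + 3)/3**k.
Verify: 2*(-4*k**2 + 4*k - 1)/(3*3**k) matches t_k.
Σ_(k=2)^(10) t_k = s_(11) − s_(2) = 487/177147 − (19/9) = -373490/177147.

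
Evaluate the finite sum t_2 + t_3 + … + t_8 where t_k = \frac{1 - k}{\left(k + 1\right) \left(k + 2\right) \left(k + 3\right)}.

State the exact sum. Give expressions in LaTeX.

Ratio r(k) = k*(k + 1)/((k - 1)*(k + 4)).
Take A(k)=k + 1, B(k)=k + 4, C(k)=k - 1.
Need (k + 1)·f(k+1) − (k + 3)·f(k) = k - 1.
d = 2 from the (1,1,1) case.
Solve for f: f(k) = -k (degree 1 ≤ 2).
R(k) = B(k−1)·f(k)/C(k) = -k*(k + 3)/(k - 1); s_k = R·t_k = k/((k + 1)*(k + 2)).
Δs = (1 - k)/(k**3 + 6*k**2 + 11*k + 6), as required.
Σ_(k=2)^(8) t_k = s_(9) − s_(2) = 9/110 − (1/6) = -14/165.

Σ = -14/165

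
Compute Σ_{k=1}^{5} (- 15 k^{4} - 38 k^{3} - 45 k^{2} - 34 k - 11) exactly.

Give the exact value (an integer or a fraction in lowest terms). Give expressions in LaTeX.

The ratio is (15*k**4 + 98*k**3 + 249*k**2 + 298*k + 143)/(15*k**4 + 38*k**3 + 45*k**2 + 34*k + 11).
Take A(k)=1, B(k)=1, C(k)=k**4 + 38*k**3/15 + 3*k**2 + 34*k/15 + 11/15.
Need (1)·f(k+1) − (1)·f(k) = k**4 + 38*k**3/15 + 3*k**2 + 34*k/15 + 11/15.
From deg A=0, deg B=0, deg C=4: d=5.
Coefficient equations give f(k) = k*(3*k**4 + 2*k**3 + k**2 + 4*k + 1)/15.
So s_k = (B(k−1)f/C)·t_k = (k*(3*k**4 + 2*k**3 + k**2 + 4*k + 1)/(15*k**4 + 38*k**3 + 45*k**2 + 34*k + 11))·t_k = k*(-3*k**4 - 2*k**3 - k**2 - 4*k - 1).
Verify: -15*k**4 - 38*k**3 - 45*k**2 - 34*k - 11 matches t_k.
Σ_(k=1)^(5) t_k = s_(6) − s_(1) = -26286 − (-11) = -26275.

Σ = -26275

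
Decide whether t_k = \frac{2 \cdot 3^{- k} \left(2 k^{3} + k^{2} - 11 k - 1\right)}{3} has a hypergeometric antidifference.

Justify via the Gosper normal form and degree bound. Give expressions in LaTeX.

r(k) = (2*k**3 + 7*k**2 - 3*k - 9)/(3*(2*k**3 + k**2 - 11*k - 1)) after simplifying.
So A=1/3 and B=1, with C=k**3 + k**2/2 - 11*k/2 - 1/2.
Need (1/3)·f(k+1) − (1)·f(k) = k**3 + k**2/2 - 11*k/2 - 1/2.
Bound: deg f ≤ 3.
Match coefficients ⇒ f(k) = -3*k*(k**2 + 2*k - 2)/2.
R(k) = B(k−1)·f(k)/C(k) = -3*k*(k**2 + 2*k - 2)/(2*k**3 + k**2 - 11*k - 1); s_k = R·t_k = 2*k*(-k**2 - 2*k + 2)/3**k.
s_(k+1) − s_k = 2*(2*k**3 + k**2 - 11*k - 1)/(3*3**k) = t_k.

Yes. s_k = 2 \cdot 3^{- k} k \left(- k^{2} - 2 k + 2\right).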